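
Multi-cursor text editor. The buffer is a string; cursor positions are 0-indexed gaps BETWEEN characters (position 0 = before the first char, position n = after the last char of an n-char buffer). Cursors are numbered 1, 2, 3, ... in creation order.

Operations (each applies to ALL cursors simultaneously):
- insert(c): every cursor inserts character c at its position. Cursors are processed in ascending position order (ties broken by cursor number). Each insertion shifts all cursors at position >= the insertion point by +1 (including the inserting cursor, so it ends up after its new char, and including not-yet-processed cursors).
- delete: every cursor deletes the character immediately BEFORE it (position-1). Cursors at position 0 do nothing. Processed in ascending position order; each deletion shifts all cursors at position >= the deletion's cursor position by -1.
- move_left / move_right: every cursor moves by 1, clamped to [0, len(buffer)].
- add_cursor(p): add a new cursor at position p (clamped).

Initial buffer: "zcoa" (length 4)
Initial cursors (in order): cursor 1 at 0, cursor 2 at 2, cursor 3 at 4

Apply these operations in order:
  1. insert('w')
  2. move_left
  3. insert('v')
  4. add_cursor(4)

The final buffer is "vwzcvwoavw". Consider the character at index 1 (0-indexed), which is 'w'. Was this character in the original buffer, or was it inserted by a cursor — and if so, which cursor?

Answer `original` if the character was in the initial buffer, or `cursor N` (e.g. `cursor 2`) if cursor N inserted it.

After op 1 (insert('w')): buffer="wzcwoaw" (len 7), cursors c1@1 c2@4 c3@7, authorship 1..2..3
After op 2 (move_left): buffer="wzcwoaw" (len 7), cursors c1@0 c2@3 c3@6, authorship 1..2..3
After op 3 (insert('v')): buffer="vwzcvwoavw" (len 10), cursors c1@1 c2@5 c3@9, authorship 11..22..33
After op 4 (add_cursor(4)): buffer="vwzcvwoavw" (len 10), cursors c1@1 c4@4 c2@5 c3@9, authorship 11..22..33
Authorship (.=original, N=cursor N): 1 1 . . 2 2 . . 3 3
Index 1: author = 1

Answer: cursor 1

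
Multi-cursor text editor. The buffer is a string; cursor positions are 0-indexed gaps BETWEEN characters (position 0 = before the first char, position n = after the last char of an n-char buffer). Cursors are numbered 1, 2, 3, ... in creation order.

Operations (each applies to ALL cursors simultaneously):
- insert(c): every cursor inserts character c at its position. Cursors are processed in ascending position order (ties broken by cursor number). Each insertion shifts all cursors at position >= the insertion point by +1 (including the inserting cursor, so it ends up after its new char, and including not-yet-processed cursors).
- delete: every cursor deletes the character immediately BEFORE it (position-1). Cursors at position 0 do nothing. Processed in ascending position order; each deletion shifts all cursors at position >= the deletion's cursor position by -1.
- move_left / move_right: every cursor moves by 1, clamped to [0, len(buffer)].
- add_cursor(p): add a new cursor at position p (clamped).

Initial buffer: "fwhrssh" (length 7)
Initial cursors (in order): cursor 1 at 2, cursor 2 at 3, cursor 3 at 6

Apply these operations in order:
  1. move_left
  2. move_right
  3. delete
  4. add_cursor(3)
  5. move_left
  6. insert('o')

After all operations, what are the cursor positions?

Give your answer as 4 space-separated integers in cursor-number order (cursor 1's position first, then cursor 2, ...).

Answer: 2 2 6 6

Derivation:
After op 1 (move_left): buffer="fwhrssh" (len 7), cursors c1@1 c2@2 c3@5, authorship .......
After op 2 (move_right): buffer="fwhrssh" (len 7), cursors c1@2 c2@3 c3@6, authorship .......
After op 3 (delete): buffer="frsh" (len 4), cursors c1@1 c2@1 c3@3, authorship ....
After op 4 (add_cursor(3)): buffer="frsh" (len 4), cursors c1@1 c2@1 c3@3 c4@3, authorship ....
After op 5 (move_left): buffer="frsh" (len 4), cursors c1@0 c2@0 c3@2 c4@2, authorship ....
After op 6 (insert('o')): buffer="oofroosh" (len 8), cursors c1@2 c2@2 c3@6 c4@6, authorship 12..34..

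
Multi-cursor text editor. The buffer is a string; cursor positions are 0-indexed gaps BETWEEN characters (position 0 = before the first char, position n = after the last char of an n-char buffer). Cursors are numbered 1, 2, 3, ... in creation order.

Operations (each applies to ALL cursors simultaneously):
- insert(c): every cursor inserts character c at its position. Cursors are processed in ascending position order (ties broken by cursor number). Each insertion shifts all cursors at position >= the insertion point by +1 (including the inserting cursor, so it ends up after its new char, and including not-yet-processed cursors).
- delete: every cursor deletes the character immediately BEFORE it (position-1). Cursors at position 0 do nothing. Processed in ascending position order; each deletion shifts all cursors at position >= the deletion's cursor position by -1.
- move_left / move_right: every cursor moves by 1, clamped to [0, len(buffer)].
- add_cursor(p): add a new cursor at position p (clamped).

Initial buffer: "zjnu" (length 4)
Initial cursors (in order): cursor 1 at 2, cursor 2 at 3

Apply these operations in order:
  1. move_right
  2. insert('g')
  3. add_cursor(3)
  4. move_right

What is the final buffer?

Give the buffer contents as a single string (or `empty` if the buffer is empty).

Answer: zjngug

Derivation:
After op 1 (move_right): buffer="zjnu" (len 4), cursors c1@3 c2@4, authorship ....
After op 2 (insert('g')): buffer="zjngug" (len 6), cursors c1@4 c2@6, authorship ...1.2
After op 3 (add_cursor(3)): buffer="zjngug" (len 6), cursors c3@3 c1@4 c2@6, authorship ...1.2
After op 4 (move_right): buffer="zjngug" (len 6), cursors c3@4 c1@5 c2@6, authorship ...1.2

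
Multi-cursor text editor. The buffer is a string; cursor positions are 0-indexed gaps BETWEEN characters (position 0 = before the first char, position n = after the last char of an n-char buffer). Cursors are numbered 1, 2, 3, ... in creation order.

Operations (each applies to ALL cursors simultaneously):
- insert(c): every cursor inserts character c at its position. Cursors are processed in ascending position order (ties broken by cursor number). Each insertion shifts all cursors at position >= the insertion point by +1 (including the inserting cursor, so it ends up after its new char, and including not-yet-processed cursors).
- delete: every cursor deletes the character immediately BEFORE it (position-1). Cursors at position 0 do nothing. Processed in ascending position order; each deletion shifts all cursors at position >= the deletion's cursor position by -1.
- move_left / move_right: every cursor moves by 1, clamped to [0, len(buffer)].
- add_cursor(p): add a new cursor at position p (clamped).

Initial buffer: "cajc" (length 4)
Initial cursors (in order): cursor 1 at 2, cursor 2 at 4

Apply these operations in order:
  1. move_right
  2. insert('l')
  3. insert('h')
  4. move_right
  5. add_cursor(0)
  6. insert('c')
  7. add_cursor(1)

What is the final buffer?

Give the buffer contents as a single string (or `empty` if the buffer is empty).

After op 1 (move_right): buffer="cajc" (len 4), cursors c1@3 c2@4, authorship ....
After op 2 (insert('l')): buffer="cajlcl" (len 6), cursors c1@4 c2@6, authorship ...1.2
After op 3 (insert('h')): buffer="cajlhclh" (len 8), cursors c1@5 c2@8, authorship ...11.22
After op 4 (move_right): buffer="cajlhclh" (len 8), cursors c1@6 c2@8, authorship ...11.22
After op 5 (add_cursor(0)): buffer="cajlhclh" (len 8), cursors c3@0 c1@6 c2@8, authorship ...11.22
After op 6 (insert('c')): buffer="ccajlhcclhc" (len 11), cursors c3@1 c1@8 c2@11, authorship 3...11.1222
After op 7 (add_cursor(1)): buffer="ccajlhcclhc" (len 11), cursors c3@1 c4@1 c1@8 c2@11, authorship 3...11.1222

Answer: ccajlhcclhc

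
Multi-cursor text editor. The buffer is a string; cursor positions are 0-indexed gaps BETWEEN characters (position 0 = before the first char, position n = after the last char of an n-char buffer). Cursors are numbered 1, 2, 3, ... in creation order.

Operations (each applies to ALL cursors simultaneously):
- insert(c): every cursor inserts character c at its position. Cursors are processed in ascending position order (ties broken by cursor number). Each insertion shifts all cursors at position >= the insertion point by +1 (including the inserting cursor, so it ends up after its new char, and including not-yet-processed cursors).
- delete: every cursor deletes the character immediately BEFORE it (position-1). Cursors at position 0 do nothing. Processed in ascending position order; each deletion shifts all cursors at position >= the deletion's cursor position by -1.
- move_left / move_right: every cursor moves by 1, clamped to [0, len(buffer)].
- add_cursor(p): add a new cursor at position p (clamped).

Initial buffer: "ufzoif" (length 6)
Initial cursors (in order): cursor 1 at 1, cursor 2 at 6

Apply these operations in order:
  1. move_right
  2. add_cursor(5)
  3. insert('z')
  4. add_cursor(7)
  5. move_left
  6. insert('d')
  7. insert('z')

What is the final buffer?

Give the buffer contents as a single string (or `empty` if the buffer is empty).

Answer: ufdzzzoiddzzzfdzz

Derivation:
After op 1 (move_right): buffer="ufzoif" (len 6), cursors c1@2 c2@6, authorship ......
After op 2 (add_cursor(5)): buffer="ufzoif" (len 6), cursors c1@2 c3@5 c2@6, authorship ......
After op 3 (insert('z')): buffer="ufzzoizfz" (len 9), cursors c1@3 c3@7 c2@9, authorship ..1...3.2
After op 4 (add_cursor(7)): buffer="ufzzoizfz" (len 9), cursors c1@3 c3@7 c4@7 c2@9, authorship ..1...3.2
After op 5 (move_left): buffer="ufzzoizfz" (len 9), cursors c1@2 c3@6 c4@6 c2@8, authorship ..1...3.2
After op 6 (insert('d')): buffer="ufdzzoiddzfdz" (len 13), cursors c1@3 c3@9 c4@9 c2@12, authorship ..11...343.22
After op 7 (insert('z')): buffer="ufdzzzoiddzzzfdzz" (len 17), cursors c1@4 c3@12 c4@12 c2@16, authorship ..111...34343.222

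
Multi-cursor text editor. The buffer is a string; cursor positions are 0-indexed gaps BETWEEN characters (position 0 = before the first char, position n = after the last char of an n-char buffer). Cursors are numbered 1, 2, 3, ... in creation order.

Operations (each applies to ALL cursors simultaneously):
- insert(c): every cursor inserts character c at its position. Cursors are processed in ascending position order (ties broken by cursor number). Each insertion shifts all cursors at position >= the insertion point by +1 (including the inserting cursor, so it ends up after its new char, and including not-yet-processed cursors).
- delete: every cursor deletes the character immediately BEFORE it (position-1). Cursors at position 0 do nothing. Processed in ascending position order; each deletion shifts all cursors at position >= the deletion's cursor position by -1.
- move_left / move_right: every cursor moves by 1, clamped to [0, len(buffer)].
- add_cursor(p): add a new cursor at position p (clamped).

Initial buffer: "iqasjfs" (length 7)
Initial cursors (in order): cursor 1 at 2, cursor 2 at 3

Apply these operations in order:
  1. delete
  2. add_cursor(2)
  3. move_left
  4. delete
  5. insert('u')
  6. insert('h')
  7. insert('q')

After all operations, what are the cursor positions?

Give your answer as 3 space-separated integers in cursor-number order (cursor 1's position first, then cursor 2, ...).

After op 1 (delete): buffer="isjfs" (len 5), cursors c1@1 c2@1, authorship .....
After op 2 (add_cursor(2)): buffer="isjfs" (len 5), cursors c1@1 c2@1 c3@2, authorship .....
After op 3 (move_left): buffer="isjfs" (len 5), cursors c1@0 c2@0 c3@1, authorship .....
After op 4 (delete): buffer="sjfs" (len 4), cursors c1@0 c2@0 c3@0, authorship ....
After op 5 (insert('u')): buffer="uuusjfs" (len 7), cursors c1@3 c2@3 c3@3, authorship 123....
After op 6 (insert('h')): buffer="uuuhhhsjfs" (len 10), cursors c1@6 c2@6 c3@6, authorship 123123....
After op 7 (insert('q')): buffer="uuuhhhqqqsjfs" (len 13), cursors c1@9 c2@9 c3@9, authorship 123123123....

Answer: 9 9 9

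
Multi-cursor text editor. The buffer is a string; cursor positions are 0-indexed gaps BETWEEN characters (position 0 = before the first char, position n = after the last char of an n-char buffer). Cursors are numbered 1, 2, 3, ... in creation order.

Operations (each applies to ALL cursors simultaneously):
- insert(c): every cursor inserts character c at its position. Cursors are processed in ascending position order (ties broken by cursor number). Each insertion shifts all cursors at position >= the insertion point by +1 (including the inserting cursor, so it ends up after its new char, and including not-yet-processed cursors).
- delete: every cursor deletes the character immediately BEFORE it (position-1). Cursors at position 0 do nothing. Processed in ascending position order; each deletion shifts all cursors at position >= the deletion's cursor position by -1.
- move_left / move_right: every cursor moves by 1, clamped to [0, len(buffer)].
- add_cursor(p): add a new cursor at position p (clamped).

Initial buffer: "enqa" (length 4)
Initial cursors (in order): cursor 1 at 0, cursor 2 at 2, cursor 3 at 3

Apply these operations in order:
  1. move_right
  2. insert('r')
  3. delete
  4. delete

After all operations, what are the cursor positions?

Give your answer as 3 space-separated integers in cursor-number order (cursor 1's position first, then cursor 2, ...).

Answer: 0 1 1

Derivation:
After op 1 (move_right): buffer="enqa" (len 4), cursors c1@1 c2@3 c3@4, authorship ....
After op 2 (insert('r')): buffer="ernqrar" (len 7), cursors c1@2 c2@5 c3@7, authorship .1..2.3
After op 3 (delete): buffer="enqa" (len 4), cursors c1@1 c2@3 c3@4, authorship ....
After op 4 (delete): buffer="n" (len 1), cursors c1@0 c2@1 c3@1, authorship .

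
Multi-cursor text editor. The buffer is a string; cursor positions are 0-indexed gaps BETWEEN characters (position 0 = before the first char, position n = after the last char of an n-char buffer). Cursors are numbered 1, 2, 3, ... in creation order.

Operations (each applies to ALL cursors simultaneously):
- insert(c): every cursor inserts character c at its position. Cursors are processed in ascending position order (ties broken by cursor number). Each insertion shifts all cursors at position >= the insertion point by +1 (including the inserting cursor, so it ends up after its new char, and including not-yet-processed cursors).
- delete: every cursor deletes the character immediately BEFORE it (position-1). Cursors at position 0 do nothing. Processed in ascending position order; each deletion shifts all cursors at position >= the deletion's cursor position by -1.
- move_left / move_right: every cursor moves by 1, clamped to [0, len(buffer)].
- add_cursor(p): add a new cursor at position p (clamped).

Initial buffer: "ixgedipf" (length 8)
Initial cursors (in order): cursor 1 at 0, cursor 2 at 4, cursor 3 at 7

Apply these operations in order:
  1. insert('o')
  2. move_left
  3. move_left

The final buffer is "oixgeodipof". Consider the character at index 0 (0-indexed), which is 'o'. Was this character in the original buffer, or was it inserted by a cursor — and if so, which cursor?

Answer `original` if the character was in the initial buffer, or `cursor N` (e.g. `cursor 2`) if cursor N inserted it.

After op 1 (insert('o')): buffer="oixgeodipof" (len 11), cursors c1@1 c2@6 c3@10, authorship 1....2...3.
After op 2 (move_left): buffer="oixgeodipof" (len 11), cursors c1@0 c2@5 c3@9, authorship 1....2...3.
After op 3 (move_left): buffer="oixgeodipof" (len 11), cursors c1@0 c2@4 c3@8, authorship 1....2...3.
Authorship (.=original, N=cursor N): 1 . . . . 2 . . . 3 .
Index 0: author = 1

Answer: cursor 1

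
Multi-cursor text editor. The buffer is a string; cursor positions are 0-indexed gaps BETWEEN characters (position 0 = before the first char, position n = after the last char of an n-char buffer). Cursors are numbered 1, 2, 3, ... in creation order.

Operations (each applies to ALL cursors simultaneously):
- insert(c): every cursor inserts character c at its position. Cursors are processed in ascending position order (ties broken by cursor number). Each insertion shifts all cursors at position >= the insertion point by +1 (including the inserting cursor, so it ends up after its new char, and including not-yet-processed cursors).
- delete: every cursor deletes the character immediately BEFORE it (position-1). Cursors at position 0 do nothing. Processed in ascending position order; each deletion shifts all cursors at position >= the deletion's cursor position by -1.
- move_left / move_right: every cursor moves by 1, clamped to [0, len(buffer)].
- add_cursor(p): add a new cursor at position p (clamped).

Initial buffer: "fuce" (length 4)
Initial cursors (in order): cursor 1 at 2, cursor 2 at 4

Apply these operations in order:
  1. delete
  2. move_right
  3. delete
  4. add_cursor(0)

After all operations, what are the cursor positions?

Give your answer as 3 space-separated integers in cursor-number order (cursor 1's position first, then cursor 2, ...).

After op 1 (delete): buffer="fc" (len 2), cursors c1@1 c2@2, authorship ..
After op 2 (move_right): buffer="fc" (len 2), cursors c1@2 c2@2, authorship ..
After op 3 (delete): buffer="" (len 0), cursors c1@0 c2@0, authorship 
After op 4 (add_cursor(0)): buffer="" (len 0), cursors c1@0 c2@0 c3@0, authorship 

Answer: 0 0 0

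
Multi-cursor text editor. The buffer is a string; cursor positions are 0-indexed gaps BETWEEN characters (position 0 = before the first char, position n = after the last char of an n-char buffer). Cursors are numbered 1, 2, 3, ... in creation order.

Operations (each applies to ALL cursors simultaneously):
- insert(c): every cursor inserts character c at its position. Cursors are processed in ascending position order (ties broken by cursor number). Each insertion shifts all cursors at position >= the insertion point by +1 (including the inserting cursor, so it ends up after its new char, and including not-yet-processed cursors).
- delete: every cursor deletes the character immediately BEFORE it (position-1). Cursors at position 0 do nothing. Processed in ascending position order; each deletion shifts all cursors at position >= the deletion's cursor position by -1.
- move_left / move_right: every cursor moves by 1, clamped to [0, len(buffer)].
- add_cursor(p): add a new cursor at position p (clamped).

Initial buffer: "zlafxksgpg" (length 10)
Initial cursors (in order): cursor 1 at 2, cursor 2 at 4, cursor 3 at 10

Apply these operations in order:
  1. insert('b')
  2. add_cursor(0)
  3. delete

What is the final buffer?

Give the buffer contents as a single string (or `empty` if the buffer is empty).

After op 1 (insert('b')): buffer="zlbafbxksgpgb" (len 13), cursors c1@3 c2@6 c3@13, authorship ..1..2......3
After op 2 (add_cursor(0)): buffer="zlbafbxksgpgb" (len 13), cursors c4@0 c1@3 c2@6 c3@13, authorship ..1..2......3
After op 3 (delete): buffer="zlafxksgpg" (len 10), cursors c4@0 c1@2 c2@4 c3@10, authorship ..........

Answer: zlafxksgpg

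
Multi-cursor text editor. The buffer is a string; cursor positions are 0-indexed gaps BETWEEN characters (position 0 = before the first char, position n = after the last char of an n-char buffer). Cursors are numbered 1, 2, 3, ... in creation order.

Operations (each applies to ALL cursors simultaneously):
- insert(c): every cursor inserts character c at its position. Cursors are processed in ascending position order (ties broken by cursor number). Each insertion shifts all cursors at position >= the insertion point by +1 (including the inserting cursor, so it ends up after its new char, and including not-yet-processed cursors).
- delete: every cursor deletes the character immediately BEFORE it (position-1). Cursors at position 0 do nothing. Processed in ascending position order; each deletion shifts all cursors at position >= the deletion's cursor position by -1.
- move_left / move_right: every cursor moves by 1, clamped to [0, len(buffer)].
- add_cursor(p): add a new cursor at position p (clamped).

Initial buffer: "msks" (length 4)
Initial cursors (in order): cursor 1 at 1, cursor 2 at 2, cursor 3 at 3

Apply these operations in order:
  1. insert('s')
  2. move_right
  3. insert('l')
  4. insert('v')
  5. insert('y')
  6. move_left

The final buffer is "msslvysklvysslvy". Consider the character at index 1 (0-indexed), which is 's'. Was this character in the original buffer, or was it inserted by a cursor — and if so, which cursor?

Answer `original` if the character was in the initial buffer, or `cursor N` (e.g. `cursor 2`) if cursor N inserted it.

After op 1 (insert('s')): buffer="mssskss" (len 7), cursors c1@2 c2@4 c3@6, authorship .1.2.3.
After op 2 (move_right): buffer="mssskss" (len 7), cursors c1@3 c2@5 c3@7, authorship .1.2.3.
After op 3 (insert('l')): buffer="msslsklssl" (len 10), cursors c1@4 c2@7 c3@10, authorship .1.12.23.3
After op 4 (insert('v')): buffer="msslvsklvsslv" (len 13), cursors c1@5 c2@9 c3@13, authorship .1.112.223.33
After op 5 (insert('y')): buffer="msslvysklvysslvy" (len 16), cursors c1@6 c2@11 c3@16, authorship .1.1112.2223.333
After op 6 (move_left): buffer="msslvysklvysslvy" (len 16), cursors c1@5 c2@10 c3@15, authorship .1.1112.2223.333
Authorship (.=original, N=cursor N): . 1 . 1 1 1 2 . 2 2 2 3 . 3 3 3
Index 1: author = 1

Answer: cursor 1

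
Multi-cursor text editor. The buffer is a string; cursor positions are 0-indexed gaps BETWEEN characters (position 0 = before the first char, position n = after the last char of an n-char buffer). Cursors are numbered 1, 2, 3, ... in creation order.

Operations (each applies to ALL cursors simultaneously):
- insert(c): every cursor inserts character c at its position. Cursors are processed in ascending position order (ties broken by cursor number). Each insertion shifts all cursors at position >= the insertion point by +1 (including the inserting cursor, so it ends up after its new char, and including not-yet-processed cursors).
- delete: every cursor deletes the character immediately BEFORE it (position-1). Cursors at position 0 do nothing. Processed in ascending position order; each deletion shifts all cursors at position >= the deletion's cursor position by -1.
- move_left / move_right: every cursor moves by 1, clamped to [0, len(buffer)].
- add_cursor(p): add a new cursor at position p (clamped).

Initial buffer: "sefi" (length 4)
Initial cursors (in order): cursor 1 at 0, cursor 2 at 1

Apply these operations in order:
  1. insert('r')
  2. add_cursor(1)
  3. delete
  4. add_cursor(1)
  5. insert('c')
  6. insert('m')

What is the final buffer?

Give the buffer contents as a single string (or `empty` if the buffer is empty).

After op 1 (insert('r')): buffer="rsrefi" (len 6), cursors c1@1 c2@3, authorship 1.2...
After op 2 (add_cursor(1)): buffer="rsrefi" (len 6), cursors c1@1 c3@1 c2@3, authorship 1.2...
After op 3 (delete): buffer="sefi" (len 4), cursors c1@0 c3@0 c2@1, authorship ....
After op 4 (add_cursor(1)): buffer="sefi" (len 4), cursors c1@0 c3@0 c2@1 c4@1, authorship ....
After op 5 (insert('c')): buffer="ccsccefi" (len 8), cursors c1@2 c3@2 c2@5 c4@5, authorship 13.24...
After op 6 (insert('m')): buffer="ccmmsccmmefi" (len 12), cursors c1@4 c3@4 c2@9 c4@9, authorship 1313.2424...

Answer: ccmmsccmmefi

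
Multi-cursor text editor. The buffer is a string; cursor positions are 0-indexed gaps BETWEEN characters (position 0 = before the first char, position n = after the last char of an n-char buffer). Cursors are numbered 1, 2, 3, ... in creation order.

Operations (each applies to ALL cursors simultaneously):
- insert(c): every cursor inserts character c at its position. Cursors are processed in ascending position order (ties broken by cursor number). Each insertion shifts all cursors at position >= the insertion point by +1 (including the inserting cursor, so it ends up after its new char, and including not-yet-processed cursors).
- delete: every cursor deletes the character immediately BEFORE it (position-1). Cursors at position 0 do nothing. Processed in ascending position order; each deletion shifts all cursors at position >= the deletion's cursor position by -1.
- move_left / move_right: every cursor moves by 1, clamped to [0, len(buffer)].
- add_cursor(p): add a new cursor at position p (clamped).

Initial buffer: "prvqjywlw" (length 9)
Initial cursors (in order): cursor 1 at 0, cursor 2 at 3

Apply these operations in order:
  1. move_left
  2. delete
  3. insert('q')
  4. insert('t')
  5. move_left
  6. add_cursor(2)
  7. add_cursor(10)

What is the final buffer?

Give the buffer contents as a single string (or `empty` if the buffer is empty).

Answer: qtpqtvqjywlw

Derivation:
After op 1 (move_left): buffer="prvqjywlw" (len 9), cursors c1@0 c2@2, authorship .........
After op 2 (delete): buffer="pvqjywlw" (len 8), cursors c1@0 c2@1, authorship ........
After op 3 (insert('q')): buffer="qpqvqjywlw" (len 10), cursors c1@1 c2@3, authorship 1.2.......
After op 4 (insert('t')): buffer="qtpqtvqjywlw" (len 12), cursors c1@2 c2@5, authorship 11.22.......
After op 5 (move_left): buffer="qtpqtvqjywlw" (len 12), cursors c1@1 c2@4, authorship 11.22.......
After op 6 (add_cursor(2)): buffer="qtpqtvqjywlw" (len 12), cursors c1@1 c3@2 c2@4, authorship 11.22.......
After op 7 (add_cursor(10)): buffer="qtpqtvqjywlw" (len 12), cursors c1@1 c3@2 c2@4 c4@10, authorship 11.22.......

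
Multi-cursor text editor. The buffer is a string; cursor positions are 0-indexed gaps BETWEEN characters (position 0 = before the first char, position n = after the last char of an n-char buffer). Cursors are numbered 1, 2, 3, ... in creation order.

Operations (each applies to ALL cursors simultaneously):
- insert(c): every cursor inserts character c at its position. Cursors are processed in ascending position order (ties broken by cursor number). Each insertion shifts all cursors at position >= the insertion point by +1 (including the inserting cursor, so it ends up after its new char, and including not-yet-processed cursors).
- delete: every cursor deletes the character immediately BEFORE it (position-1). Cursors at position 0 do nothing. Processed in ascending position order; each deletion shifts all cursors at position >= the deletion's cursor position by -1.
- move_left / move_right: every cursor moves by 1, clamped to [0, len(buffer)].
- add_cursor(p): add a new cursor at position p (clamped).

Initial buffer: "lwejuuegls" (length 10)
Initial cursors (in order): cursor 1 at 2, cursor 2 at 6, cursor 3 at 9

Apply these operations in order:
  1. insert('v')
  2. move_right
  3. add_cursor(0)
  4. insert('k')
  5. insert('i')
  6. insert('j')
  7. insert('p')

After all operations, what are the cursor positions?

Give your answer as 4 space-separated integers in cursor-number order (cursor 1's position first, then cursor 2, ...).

Answer: 12 21 29 4

Derivation:
After op 1 (insert('v')): buffer="lwvejuuveglvs" (len 13), cursors c1@3 c2@8 c3@12, authorship ..1....2...3.
After op 2 (move_right): buffer="lwvejuuveglvs" (len 13), cursors c1@4 c2@9 c3@13, authorship ..1....2...3.
After op 3 (add_cursor(0)): buffer="lwvejuuveglvs" (len 13), cursors c4@0 c1@4 c2@9 c3@13, authorship ..1....2...3.
After op 4 (insert('k')): buffer="klwvekjuuvekglvsk" (len 17), cursors c4@1 c1@6 c2@12 c3@17, authorship 4..1.1...2.2..3.3
After op 5 (insert('i')): buffer="kilwvekijuuvekiglvski" (len 21), cursors c4@2 c1@8 c2@15 c3@21, authorship 44..1.11...2.22..3.33
After op 6 (insert('j')): buffer="kijlwvekijjuuvekijglvskij" (len 25), cursors c4@3 c1@10 c2@18 c3@25, authorship 444..1.111...2.222..3.333
After op 7 (insert('p')): buffer="kijplwvekijpjuuvekijpglvskijp" (len 29), cursors c4@4 c1@12 c2@21 c3@29, authorship 4444..1.1111...2.2222..3.3333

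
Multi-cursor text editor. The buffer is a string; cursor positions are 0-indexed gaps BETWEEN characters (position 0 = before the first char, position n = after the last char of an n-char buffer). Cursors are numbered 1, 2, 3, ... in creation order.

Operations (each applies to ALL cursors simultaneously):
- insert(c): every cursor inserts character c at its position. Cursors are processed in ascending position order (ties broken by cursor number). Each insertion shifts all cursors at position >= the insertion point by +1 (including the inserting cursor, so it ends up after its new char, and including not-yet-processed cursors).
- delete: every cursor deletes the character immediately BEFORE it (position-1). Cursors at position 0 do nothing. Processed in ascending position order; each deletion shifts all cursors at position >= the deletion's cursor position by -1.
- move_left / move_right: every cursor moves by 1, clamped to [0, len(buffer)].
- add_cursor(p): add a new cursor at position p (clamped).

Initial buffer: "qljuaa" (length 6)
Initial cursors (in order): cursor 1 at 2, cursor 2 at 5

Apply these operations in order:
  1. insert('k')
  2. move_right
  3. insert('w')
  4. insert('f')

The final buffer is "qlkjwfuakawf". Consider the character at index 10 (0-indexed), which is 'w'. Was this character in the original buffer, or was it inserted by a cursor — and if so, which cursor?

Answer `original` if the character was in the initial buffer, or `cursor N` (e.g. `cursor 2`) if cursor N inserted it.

After op 1 (insert('k')): buffer="qlkjuaka" (len 8), cursors c1@3 c2@7, authorship ..1...2.
After op 2 (move_right): buffer="qlkjuaka" (len 8), cursors c1@4 c2@8, authorship ..1...2.
After op 3 (insert('w')): buffer="qlkjwuakaw" (len 10), cursors c1@5 c2@10, authorship ..1.1..2.2
After op 4 (insert('f')): buffer="qlkjwfuakawf" (len 12), cursors c1@6 c2@12, authorship ..1.11..2.22
Authorship (.=original, N=cursor N): . . 1 . 1 1 . . 2 . 2 2
Index 10: author = 2

Answer: cursor 2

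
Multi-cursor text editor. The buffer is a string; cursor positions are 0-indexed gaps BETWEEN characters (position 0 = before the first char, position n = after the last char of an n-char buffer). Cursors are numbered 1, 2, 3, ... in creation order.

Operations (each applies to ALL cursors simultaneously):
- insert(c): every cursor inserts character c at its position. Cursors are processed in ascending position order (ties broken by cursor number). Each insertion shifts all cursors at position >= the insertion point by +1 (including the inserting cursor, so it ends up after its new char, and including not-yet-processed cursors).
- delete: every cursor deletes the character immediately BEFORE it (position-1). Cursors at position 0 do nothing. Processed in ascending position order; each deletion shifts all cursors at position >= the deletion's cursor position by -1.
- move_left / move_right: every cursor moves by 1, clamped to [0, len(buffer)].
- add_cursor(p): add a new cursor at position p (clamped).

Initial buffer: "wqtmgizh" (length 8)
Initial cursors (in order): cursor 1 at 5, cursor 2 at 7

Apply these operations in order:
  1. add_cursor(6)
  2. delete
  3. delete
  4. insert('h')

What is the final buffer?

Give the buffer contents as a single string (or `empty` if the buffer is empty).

After op 1 (add_cursor(6)): buffer="wqtmgizh" (len 8), cursors c1@5 c3@6 c2@7, authorship ........
After op 2 (delete): buffer="wqtmh" (len 5), cursors c1@4 c2@4 c3@4, authorship .....
After op 3 (delete): buffer="wh" (len 2), cursors c1@1 c2@1 c3@1, authorship ..
After op 4 (insert('h')): buffer="whhhh" (len 5), cursors c1@4 c2@4 c3@4, authorship .123.

Answer: whhhh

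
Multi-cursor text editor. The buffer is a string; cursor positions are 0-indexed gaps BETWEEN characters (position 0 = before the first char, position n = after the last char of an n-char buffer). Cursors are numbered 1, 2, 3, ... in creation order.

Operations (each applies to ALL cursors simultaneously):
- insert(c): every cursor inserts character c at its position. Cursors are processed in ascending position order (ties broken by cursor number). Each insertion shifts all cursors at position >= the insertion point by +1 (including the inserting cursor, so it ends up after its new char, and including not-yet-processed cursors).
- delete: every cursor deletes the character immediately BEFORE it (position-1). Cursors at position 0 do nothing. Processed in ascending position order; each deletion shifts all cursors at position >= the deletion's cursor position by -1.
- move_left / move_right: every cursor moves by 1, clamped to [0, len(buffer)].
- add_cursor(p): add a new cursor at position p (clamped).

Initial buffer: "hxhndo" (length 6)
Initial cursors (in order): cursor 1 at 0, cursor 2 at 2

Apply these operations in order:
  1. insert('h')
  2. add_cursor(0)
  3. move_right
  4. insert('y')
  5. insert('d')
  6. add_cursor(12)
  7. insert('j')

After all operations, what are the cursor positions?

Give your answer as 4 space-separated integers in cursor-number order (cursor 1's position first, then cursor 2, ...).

Answer: 8 14 4 16

Derivation:
After op 1 (insert('h')): buffer="hhxhhndo" (len 8), cursors c1@1 c2@4, authorship 1..2....
After op 2 (add_cursor(0)): buffer="hhxhhndo" (len 8), cursors c3@0 c1@1 c2@4, authorship 1..2....
After op 3 (move_right): buffer="hhxhhndo" (len 8), cursors c3@1 c1@2 c2@5, authorship 1..2....
After op 4 (insert('y')): buffer="hyhyxhhyndo" (len 11), cursors c3@2 c1@4 c2@8, authorship 13.1.2.2...
After op 5 (insert('d')): buffer="hydhydxhhydndo" (len 14), cursors c3@3 c1@6 c2@11, authorship 133.11.2.22...
After op 6 (add_cursor(12)): buffer="hydhydxhhydndo" (len 14), cursors c3@3 c1@6 c2@11 c4@12, authorship 133.11.2.22...
After op 7 (insert('j')): buffer="hydjhydjxhhydjnjdo" (len 18), cursors c3@4 c1@8 c2@14 c4@16, authorship 1333.111.2.222.4..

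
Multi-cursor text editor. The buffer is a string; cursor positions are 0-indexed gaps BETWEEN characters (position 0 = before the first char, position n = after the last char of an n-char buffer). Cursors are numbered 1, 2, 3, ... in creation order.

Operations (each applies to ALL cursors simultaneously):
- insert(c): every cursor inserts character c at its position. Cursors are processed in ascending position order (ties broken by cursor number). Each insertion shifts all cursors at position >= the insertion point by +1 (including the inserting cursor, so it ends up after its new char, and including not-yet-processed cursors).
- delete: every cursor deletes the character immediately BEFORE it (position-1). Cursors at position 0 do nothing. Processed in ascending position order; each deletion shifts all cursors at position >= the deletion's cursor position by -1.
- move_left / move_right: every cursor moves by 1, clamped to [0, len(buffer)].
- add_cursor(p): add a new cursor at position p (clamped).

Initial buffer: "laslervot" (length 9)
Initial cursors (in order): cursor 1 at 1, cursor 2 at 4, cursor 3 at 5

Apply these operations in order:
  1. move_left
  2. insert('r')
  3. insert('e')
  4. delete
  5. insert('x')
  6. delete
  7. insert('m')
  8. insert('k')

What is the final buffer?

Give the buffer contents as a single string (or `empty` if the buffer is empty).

Answer: rmklasrmklrmkervot

Derivation:
After op 1 (move_left): buffer="laslervot" (len 9), cursors c1@0 c2@3 c3@4, authorship .........
After op 2 (insert('r')): buffer="rlasrlrervot" (len 12), cursors c1@1 c2@5 c3@7, authorship 1...2.3.....
After op 3 (insert('e')): buffer="relasrelreervot" (len 15), cursors c1@2 c2@7 c3@10, authorship 11...22.33.....
After op 4 (delete): buffer="rlasrlrervot" (len 12), cursors c1@1 c2@5 c3@7, authorship 1...2.3.....
After op 5 (insert('x')): buffer="rxlasrxlrxervot" (len 15), cursors c1@2 c2@7 c3@10, authorship 11...22.33.....
After op 6 (delete): buffer="rlasrlrervot" (len 12), cursors c1@1 c2@5 c3@7, authorship 1...2.3.....
After op 7 (insert('m')): buffer="rmlasrmlrmervot" (len 15), cursors c1@2 c2@7 c3@10, authorship 11...22.33.....
After op 8 (insert('k')): buffer="rmklasrmklrmkervot" (len 18), cursors c1@3 c2@9 c3@13, authorship 111...222.333.....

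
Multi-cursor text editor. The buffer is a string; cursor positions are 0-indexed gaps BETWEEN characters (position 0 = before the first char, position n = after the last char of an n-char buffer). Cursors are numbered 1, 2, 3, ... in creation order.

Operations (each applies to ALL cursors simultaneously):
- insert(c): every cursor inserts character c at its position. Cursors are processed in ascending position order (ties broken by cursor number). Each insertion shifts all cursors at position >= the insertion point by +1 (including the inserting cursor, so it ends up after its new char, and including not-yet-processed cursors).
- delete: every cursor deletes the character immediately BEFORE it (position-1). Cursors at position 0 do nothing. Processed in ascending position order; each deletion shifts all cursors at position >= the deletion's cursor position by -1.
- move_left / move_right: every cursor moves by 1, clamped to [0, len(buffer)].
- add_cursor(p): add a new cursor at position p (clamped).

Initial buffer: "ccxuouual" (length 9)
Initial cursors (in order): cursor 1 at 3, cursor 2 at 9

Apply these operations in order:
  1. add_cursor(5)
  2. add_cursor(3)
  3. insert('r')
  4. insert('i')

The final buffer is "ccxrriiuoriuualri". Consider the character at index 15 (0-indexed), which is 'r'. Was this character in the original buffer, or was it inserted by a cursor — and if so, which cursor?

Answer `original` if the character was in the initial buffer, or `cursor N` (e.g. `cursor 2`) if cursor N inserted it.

After op 1 (add_cursor(5)): buffer="ccxuouual" (len 9), cursors c1@3 c3@5 c2@9, authorship .........
After op 2 (add_cursor(3)): buffer="ccxuouual" (len 9), cursors c1@3 c4@3 c3@5 c2@9, authorship .........
After op 3 (insert('r')): buffer="ccxrruoruualr" (len 13), cursors c1@5 c4@5 c3@8 c2@13, authorship ...14..3....2
After op 4 (insert('i')): buffer="ccxrriiuoriuualri" (len 17), cursors c1@7 c4@7 c3@11 c2@17, authorship ...1414..33....22
Authorship (.=original, N=cursor N): . . . 1 4 1 4 . . 3 3 . . . . 2 2
Index 15: author = 2

Answer: cursor 2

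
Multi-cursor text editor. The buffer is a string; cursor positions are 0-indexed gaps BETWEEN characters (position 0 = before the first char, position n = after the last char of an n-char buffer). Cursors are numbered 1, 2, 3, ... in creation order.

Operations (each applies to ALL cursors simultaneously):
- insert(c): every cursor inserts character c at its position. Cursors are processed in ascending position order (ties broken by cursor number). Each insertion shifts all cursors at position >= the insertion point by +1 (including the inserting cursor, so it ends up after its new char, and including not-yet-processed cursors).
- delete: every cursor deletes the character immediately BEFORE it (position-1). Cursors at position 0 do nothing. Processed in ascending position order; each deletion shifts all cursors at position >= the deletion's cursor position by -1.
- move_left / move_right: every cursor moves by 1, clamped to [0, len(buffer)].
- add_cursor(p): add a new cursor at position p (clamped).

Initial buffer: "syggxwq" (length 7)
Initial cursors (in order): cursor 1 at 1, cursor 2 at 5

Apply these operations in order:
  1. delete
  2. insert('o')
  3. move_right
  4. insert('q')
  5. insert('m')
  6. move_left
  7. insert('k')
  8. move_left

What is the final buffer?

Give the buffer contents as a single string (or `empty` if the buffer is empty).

After op 1 (delete): buffer="yggwq" (len 5), cursors c1@0 c2@3, authorship .....
After op 2 (insert('o')): buffer="oyggowq" (len 7), cursors c1@1 c2@5, authorship 1...2..
After op 3 (move_right): buffer="oyggowq" (len 7), cursors c1@2 c2@6, authorship 1...2..
After op 4 (insert('q')): buffer="oyqggowqq" (len 9), cursors c1@3 c2@8, authorship 1.1..2.2.
After op 5 (insert('m')): buffer="oyqmggowqmq" (len 11), cursors c1@4 c2@10, authorship 1.11..2.22.
After op 6 (move_left): buffer="oyqmggowqmq" (len 11), cursors c1@3 c2@9, authorship 1.11..2.22.
After op 7 (insert('k')): buffer="oyqkmggowqkmq" (len 13), cursors c1@4 c2@11, authorship 1.111..2.222.
After op 8 (move_left): buffer="oyqkmggowqkmq" (len 13), cursors c1@3 c2@10, authorship 1.111..2.222.

Answer: oyqkmggowqkmq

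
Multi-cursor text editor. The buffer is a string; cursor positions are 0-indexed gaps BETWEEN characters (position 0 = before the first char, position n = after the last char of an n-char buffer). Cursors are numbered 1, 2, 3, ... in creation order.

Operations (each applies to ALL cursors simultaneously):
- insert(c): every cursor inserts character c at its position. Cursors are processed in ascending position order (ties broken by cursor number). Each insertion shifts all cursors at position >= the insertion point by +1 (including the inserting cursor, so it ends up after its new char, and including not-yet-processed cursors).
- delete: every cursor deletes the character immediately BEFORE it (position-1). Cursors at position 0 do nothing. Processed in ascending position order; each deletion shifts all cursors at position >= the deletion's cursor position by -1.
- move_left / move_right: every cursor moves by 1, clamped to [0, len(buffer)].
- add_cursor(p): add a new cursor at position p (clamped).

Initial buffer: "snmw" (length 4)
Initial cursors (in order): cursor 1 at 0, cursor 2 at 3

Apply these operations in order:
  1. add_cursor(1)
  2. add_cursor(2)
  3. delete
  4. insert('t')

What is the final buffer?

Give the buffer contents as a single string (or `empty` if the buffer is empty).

Answer: ttttw

Derivation:
After op 1 (add_cursor(1)): buffer="snmw" (len 4), cursors c1@0 c3@1 c2@3, authorship ....
After op 2 (add_cursor(2)): buffer="snmw" (len 4), cursors c1@0 c3@1 c4@2 c2@3, authorship ....
After op 3 (delete): buffer="w" (len 1), cursors c1@0 c2@0 c3@0 c4@0, authorship .
After op 4 (insert('t')): buffer="ttttw" (len 5), cursors c1@4 c2@4 c3@4 c4@4, authorship 1234.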